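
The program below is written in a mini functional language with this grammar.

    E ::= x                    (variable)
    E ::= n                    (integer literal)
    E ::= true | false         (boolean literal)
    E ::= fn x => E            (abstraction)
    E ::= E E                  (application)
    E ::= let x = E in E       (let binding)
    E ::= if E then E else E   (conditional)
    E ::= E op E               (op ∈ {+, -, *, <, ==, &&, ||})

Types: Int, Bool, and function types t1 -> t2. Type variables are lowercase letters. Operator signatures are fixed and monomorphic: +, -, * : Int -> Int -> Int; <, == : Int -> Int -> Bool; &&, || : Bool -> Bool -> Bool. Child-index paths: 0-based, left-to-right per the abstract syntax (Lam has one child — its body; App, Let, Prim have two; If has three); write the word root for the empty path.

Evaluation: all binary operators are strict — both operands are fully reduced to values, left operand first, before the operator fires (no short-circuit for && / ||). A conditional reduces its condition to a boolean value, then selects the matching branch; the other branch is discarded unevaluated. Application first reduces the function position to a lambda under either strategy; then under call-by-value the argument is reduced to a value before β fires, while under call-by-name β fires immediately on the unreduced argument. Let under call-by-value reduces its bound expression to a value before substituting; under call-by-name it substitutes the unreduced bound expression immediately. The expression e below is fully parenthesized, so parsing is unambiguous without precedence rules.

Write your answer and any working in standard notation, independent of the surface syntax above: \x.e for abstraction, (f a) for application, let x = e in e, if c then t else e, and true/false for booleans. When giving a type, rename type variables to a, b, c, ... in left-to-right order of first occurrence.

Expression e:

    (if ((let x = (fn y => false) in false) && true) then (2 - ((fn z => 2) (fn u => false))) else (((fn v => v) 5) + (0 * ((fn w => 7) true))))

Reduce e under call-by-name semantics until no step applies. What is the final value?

Working:
step 0: (if ((let x = (\y.false) in false) && true) then (2 - ((\z.2) (\u.false))) else (((\v.v) 5) + (0 * ((\w.7) true))))
step 1: [let@0.0] (if (false && true) then (2 - ((\z.2) (\u.false))) else (((\v.v) 5) + (0 * ((\w.7) true))))
step 2: [delta@0] (if false then (2 - ((\z.2) (\u.false))) else (((\v.v) 5) + (0 * ((\w.7) true))))
step 3: [if@root] (((\v.v) 5) + (0 * ((\w.7) true)))
step 4: [beta@0] (5 + (0 * ((\w.7) true)))
step 5: [beta@1.1] (5 + (0 * 7))
step 6: [delta@1] (5 + 0)
step 7: [delta@root] 5

Answer: 5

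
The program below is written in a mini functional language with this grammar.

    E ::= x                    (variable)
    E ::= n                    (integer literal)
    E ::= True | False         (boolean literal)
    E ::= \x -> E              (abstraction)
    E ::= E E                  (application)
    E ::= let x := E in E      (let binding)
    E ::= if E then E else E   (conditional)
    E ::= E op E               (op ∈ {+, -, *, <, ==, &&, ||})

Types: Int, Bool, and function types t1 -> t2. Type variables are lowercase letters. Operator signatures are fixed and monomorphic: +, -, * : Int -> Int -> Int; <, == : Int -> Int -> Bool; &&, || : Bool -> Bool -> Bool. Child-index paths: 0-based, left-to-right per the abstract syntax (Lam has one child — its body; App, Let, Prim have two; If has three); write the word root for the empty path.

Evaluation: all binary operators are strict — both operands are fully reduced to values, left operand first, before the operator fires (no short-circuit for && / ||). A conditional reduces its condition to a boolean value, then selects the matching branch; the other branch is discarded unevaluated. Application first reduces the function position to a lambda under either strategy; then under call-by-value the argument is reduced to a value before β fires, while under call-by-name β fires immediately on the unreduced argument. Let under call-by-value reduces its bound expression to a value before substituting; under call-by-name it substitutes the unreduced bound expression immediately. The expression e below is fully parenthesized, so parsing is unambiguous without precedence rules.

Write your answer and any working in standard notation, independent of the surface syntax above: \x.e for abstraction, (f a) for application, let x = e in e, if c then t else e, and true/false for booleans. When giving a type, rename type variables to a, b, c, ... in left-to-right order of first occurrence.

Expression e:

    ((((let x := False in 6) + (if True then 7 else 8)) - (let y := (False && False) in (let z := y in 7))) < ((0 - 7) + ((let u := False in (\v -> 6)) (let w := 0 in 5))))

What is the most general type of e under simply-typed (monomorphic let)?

Answer: Bool

Derivation:
let x : Bool
  unify Int ~ Int
  unify Bool ~ Bool
  unify Int ~ Int
  unify Int ~ Int
  unify Int ~ Int
  unify Bool ~ Bool
  unify Bool ~ Bool
let y : Bool
y : Bool
let z : Bool
  unify Int ~ Int
  unify Int ~ Int
  unify Int ~ Int
  unify Int ~ Int
  unify Int ~ Int
let u : Bool
\v._ : a -> Int
let w : Int
  unify a -> Int ~ Int -> b
  unify a ~ Int
  unify Int ~ b
_ _ : Int
  unify Int ~ Int
  unify Int ~ Int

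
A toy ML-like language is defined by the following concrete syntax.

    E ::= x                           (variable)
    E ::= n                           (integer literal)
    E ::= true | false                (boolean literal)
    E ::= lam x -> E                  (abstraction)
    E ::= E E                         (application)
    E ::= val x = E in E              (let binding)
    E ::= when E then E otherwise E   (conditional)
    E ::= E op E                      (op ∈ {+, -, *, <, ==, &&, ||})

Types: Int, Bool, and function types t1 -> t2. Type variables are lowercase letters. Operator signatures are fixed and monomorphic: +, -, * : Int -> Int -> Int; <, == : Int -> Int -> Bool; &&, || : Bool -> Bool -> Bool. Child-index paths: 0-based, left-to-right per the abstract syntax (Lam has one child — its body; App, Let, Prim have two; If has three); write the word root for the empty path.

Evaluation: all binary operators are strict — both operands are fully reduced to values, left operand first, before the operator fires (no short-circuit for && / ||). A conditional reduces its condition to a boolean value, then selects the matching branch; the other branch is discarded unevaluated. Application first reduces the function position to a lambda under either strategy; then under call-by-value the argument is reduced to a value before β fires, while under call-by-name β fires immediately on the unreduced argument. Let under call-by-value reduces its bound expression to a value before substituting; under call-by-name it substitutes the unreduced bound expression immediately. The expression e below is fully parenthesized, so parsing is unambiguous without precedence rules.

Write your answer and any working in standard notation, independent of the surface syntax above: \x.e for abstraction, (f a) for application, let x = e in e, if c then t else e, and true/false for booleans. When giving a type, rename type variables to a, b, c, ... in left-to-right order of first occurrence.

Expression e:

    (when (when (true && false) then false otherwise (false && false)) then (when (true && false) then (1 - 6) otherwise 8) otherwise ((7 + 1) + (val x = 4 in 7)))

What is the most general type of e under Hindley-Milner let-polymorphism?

Answer: Int

Trace:
  unify Bool ~ Bool
  unify Bool ~ Bool
  unify Bool ~ Bool
  unify Bool ~ Bool
  unify Bool ~ Bool
  unify Bool ~ Bool
  unify Bool ~ Bool
  unify Bool ~ Bool
  unify Bool ~ Bool
  unify Bool ~ Bool
  unify Int ~ Int
  unify Int ~ Int
  unify Int ~ Int
  unify Int ~ Int
  unify Int ~ Int
  unify Int ~ Int
let x : Int
  unify Int ~ Int
  unify Int ~ Int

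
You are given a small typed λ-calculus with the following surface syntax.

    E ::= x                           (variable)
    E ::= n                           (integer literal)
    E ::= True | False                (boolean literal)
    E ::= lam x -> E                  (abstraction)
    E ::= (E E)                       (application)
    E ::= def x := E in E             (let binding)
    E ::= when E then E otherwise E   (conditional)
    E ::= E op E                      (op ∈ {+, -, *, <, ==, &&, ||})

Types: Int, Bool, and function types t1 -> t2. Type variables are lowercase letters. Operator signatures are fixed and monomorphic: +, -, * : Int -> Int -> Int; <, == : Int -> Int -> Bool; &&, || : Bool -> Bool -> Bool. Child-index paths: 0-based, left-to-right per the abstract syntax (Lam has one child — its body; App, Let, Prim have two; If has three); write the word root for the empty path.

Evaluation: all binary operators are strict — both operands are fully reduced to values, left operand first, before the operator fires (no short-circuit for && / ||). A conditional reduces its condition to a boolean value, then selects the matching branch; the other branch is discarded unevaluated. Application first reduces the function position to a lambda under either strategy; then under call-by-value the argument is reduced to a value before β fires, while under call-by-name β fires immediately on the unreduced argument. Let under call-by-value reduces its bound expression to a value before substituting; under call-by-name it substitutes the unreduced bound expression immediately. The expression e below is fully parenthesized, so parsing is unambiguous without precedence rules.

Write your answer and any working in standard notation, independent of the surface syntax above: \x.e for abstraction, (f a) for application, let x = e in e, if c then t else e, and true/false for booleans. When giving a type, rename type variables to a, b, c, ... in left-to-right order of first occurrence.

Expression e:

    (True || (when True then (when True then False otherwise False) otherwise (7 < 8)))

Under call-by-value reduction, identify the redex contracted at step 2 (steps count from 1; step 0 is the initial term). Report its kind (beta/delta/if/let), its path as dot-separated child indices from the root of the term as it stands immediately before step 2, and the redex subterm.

Answer: if at 1 : (if true then false else false)

Trace:
step 0: (true || (if true then (if true then false else false) else (7 < 8)))
step 1: [if@1] (true || (if true then false else false))
step 2: [if@1] (true || false)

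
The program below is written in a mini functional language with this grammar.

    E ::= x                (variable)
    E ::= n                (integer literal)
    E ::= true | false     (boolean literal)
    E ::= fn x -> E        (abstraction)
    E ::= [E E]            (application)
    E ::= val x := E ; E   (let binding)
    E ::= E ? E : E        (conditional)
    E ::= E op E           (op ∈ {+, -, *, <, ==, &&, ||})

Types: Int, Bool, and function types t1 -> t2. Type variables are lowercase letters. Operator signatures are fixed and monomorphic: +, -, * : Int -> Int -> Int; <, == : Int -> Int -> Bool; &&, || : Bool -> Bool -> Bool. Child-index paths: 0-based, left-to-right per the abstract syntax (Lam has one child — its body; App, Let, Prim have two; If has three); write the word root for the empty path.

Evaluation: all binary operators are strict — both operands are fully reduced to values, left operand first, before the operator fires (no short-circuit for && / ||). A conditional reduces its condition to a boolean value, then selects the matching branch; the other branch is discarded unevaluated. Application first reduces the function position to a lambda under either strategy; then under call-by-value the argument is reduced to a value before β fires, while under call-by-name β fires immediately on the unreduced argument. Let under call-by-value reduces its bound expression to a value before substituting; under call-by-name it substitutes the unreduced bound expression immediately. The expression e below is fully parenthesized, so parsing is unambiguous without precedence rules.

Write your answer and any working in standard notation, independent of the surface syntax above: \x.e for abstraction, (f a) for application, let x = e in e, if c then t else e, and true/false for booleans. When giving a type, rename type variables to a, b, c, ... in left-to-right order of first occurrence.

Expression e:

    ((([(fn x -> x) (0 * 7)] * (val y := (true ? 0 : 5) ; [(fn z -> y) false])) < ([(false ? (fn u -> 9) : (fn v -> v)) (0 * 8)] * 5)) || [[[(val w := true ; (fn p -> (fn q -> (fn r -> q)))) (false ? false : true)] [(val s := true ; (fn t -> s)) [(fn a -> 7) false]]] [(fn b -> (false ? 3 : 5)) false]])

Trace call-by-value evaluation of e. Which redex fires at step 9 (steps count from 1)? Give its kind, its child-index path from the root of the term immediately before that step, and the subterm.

Answer: beta at 0.1.0 : ((\v.v) 0)

Working:
step 0: (((((\x.x) (0 * 7)) * (let y = (if true then 0 else 5) in ((\z.y) false))) < (((if false then (\u.9) else (\v.v)) (0 * 8)) * 5)) || ((((let w = true in (\p.(\q.(\r.q)))) (if false then false else true)) ((let s = true in (\t.s)) ((\a.7) false))) ((\b.(if false then 3 else 5)) false)))
step 1: [delta@0.0.0.1] (((((\x.x) 0) * (let y = (if true then 0 else 5) in ((\z.y) false))) < (((if false then (\u.9) else (\v.v)) (0 * 8)) * 5)) || ((((let w = true in (\p.(\q.(\r.q)))) (if false then false else true)) ((let s = true in (\t.s)) ((\a.7) false))) ((\b.(if false then 3 else 5)) false)))
step 2: [beta@0.0.0] (((0 * (let y = (if true then 0 else 5) in ((\z.y) false))) < (((if false then (\u.9) else (\v.v)) (0 * 8)) * 5)) || ((((let w = true in (\p.(\q.(\r.q)))) (if false then false else true)) ((let s = true in (\t.s)) ((\a.7) false))) ((\b.(if false then 3 else 5)) false)))
step 3: [if@0.0.1.0] (((0 * (let y = 0 in ((\z.y) false))) < (((if false then (\u.9) else (\v.v)) (0 * 8)) * 5)) || ((((let w = true in (\p.(\q.(\r.q)))) (if false then false else true)) ((let s = true in (\t.s)) ((\a.7) false))) ((\b.(if false then 3 else 5)) false)))
step 4: [let@0.0.1] (((0 * ((\z.0) false)) < (((if false then (\u.9) else (\v.v)) (0 * 8)) * 5)) || ((((let w = true in (\p.(\q.(\r.q)))) (if false then false else true)) ((let s = true in (\t.s)) ((\a.7) false))) ((\b.(if false then 3 else 5)) false)))
step 5: [beta@0.0.1] (((0 * 0) < (((if false then (\u.9) else (\v.v)) (0 * 8)) * 5)) || ((((let w = true in (\p.(\q.(\r.q)))) (if false then false else true)) ((let s = true in (\t.s)) ((\a.7) false))) ((\b.(if false then 3 else 5)) false)))
step 6: [delta@0.0] ((0 < (((if false then (\u.9) else (\v.v)) (0 * 8)) * 5)) || ((((let w = true in (\p.(\q.(\r.q)))) (if false then false else true)) ((let s = true in (\t.s)) ((\a.7) false))) ((\b.(if false then 3 else 5)) false)))
step 7: [if@0.1.0.0] ((0 < (((\v.v) (0 * 8)) * 5)) || ((((let w = true in (\p.(\q.(\r.q)))) (if false then false else true)) ((let s = true in (\t.s)) ((\a.7) false))) ((\b.(if false then 3 else 5)) false)))
step 8: [delta@0.1.0.1] ((0 < (((\v.v) 0) * 5)) || ((((let w = true in (\p.(\q.(\r.q)))) (if false then false else true)) ((let s = true in (\t.s)) ((\a.7) false))) ((\b.(if false then 3 else 5)) false)))
step 9: [beta@0.1.0] ((0 < (0 * 5)) || ((((let w = true in (\p.(\q.(\r.q)))) (if false then false else true)) ((let s = true in (\t.s)) ((\a.7) false))) ((\b.(if false then 3 else 5)) false)))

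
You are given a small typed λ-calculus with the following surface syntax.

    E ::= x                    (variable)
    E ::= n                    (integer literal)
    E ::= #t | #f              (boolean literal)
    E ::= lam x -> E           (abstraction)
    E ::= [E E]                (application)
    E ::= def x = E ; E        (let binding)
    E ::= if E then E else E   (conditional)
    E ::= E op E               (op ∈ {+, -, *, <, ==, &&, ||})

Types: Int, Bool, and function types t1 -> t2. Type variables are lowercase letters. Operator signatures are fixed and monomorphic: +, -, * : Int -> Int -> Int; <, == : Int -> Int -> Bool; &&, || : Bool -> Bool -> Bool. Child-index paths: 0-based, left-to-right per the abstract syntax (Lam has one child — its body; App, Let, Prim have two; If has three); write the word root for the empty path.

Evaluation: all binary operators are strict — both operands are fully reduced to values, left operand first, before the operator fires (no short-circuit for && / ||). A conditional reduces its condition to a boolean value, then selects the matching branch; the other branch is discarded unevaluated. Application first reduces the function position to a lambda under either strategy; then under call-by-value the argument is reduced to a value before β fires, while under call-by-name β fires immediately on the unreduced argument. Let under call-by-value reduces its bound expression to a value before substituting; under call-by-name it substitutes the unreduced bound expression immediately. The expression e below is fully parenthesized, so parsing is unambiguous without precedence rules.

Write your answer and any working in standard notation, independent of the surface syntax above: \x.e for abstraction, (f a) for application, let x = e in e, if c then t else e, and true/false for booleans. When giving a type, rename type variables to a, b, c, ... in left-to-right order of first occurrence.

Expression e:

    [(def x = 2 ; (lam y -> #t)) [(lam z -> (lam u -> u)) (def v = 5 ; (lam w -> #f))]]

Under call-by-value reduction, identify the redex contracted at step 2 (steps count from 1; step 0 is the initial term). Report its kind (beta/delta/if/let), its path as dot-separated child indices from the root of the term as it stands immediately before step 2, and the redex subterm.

Derivation:
step 0: ((let x = 2 in (\y.true)) ((\z.(\u.u)) (let v = 5 in (\w.false))))
step 1: [let@0] ((\y.true) ((\z.(\u.u)) (let v = 5 in (\w.false))))
step 2: [let@1.1] ((\y.true) ((\z.(\u.u)) (\w.false)))

Answer: let at 1.1 : (let v = 5 in (\w.false))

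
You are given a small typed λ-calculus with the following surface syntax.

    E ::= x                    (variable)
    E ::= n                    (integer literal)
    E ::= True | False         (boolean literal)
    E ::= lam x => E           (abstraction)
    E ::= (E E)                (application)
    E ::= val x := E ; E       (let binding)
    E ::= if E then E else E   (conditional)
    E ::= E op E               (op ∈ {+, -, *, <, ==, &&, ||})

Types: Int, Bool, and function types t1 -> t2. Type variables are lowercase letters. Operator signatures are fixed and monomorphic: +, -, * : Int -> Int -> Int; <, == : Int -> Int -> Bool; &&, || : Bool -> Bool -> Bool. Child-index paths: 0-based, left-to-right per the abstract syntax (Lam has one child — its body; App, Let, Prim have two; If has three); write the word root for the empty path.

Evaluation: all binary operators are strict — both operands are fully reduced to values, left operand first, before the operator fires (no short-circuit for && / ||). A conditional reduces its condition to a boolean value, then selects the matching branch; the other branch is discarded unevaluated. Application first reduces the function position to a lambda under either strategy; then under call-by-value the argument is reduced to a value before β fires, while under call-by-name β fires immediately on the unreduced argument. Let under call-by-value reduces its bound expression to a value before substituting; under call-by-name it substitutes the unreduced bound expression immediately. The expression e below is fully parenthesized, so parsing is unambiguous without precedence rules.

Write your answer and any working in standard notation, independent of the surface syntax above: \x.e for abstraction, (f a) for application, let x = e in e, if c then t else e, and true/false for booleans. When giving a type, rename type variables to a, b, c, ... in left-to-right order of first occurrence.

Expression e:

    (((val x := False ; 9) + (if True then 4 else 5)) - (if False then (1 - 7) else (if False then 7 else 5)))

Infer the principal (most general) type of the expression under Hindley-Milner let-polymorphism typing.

Answer: Int

Trace:
let x : Bool
  unify Int ~ Int
  unify Bool ~ Bool
  unify Int ~ Int
  unify Int ~ Int
  unify Int ~ Int
  unify Bool ~ Bool
  unify Int ~ Int
  unify Int ~ Int
  unify Bool ~ Bool
  unify Int ~ Int
  unify Int ~ Int
  unify Int ~ Int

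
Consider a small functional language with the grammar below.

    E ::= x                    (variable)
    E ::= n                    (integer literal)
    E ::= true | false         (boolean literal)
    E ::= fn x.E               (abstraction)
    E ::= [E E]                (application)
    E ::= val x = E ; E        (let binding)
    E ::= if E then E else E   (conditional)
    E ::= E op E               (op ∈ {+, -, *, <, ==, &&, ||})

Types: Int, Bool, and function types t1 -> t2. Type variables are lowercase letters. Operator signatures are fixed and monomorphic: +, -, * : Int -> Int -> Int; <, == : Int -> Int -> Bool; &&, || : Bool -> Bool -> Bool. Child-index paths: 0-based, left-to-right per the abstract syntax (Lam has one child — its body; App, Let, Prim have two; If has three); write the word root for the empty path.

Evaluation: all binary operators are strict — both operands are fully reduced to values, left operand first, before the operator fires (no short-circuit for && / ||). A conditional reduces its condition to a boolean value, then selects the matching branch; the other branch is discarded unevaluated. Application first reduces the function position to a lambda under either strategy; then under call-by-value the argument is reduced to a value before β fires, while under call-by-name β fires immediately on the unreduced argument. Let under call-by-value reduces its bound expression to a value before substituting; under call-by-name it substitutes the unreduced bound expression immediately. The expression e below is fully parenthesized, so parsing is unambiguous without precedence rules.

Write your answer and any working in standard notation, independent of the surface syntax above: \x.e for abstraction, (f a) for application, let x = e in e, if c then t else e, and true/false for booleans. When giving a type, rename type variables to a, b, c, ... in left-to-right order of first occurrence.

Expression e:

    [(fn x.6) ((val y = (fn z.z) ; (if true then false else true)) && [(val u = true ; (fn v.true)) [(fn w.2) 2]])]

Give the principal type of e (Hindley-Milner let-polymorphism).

Answer: Int

Derivation:
\x._ : a -> Int
z : b
\z._ : b -> b
let y : forall. b -> b
  unify Bool ~ Bool
  unify Bool ~ Bool
  unify Bool ~ Bool
let u : Bool
\v._ : c -> Bool
\w._ : d -> Int
  unify d -> Int ~ Int -> e
  unify d ~ Int
  unify Int ~ e
_ _ : Int
  unify c -> Bool ~ Int -> f
  unify c ~ Int
  unify Bool ~ f
_ _ : Bool
  unify Bool ~ Bool
  unify a -> Int ~ Bool -> g
  unify a ~ Bool
  unify Int ~ g
_ _ : Int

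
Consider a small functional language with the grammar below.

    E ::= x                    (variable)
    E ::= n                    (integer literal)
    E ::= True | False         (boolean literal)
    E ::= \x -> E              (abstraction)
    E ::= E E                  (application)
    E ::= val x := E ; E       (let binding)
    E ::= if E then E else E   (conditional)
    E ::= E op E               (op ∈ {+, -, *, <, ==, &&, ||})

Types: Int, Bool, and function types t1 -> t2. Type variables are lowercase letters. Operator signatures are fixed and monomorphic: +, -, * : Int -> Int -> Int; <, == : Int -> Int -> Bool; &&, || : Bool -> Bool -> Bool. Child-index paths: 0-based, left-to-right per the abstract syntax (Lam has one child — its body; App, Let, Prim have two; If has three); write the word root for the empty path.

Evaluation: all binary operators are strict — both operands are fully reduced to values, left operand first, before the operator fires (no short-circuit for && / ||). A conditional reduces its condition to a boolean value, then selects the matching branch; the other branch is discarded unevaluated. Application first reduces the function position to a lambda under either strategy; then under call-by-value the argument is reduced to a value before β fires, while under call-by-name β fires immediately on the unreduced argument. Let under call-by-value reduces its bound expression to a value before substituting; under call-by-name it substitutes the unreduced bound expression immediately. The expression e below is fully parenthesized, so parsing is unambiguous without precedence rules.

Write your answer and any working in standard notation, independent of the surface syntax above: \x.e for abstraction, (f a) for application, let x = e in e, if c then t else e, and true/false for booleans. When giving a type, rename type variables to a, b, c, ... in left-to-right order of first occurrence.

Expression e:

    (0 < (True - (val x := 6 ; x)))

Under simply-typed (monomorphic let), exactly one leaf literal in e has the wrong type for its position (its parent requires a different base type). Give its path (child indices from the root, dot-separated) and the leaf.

Answer: 1.0 : true

Trace:
  unify Int ~ Int
  unify Bool ~ Int
  FAIL: mismatch Bool ~ Int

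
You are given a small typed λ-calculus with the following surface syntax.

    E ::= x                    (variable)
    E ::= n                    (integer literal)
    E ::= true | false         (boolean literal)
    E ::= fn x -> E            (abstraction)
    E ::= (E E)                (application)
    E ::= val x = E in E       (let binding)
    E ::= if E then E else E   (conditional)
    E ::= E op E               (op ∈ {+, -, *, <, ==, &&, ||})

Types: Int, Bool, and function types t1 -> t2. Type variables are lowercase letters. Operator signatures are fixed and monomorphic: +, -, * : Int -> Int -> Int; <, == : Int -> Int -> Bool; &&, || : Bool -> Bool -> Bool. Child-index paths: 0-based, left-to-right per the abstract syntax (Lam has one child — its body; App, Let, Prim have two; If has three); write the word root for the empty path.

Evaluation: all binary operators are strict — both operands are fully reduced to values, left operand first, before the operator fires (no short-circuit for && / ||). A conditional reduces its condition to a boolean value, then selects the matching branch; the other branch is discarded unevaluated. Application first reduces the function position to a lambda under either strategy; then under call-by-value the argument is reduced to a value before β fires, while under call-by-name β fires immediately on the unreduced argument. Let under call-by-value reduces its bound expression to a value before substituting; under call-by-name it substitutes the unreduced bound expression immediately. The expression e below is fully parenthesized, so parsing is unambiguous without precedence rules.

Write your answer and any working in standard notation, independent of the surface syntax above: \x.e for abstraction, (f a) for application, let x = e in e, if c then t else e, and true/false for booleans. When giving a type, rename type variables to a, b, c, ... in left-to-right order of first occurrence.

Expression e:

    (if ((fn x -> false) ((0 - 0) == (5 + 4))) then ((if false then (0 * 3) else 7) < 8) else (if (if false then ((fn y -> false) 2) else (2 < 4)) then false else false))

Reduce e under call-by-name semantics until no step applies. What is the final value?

Answer: false

Trace:
step 0: (if ((\x.false) ((0 - 0) == (5 + 4))) then ((if false then (0 * 3) else 7) < 8) else (if (if false then ((\y.false) 2) else (2 < 4)) then false else false))
step 1: [beta@0] (if false then ((if false then (0 * 3) else 7) < 8) else (if (if false then ((\y.false) 2) else (2 < 4)) then false else false))
step 2: [if@root] (if (if false then ((\y.false) 2) else (2 < 4)) then false else false)
step 3: [if@0] (if (2 < 4) then false else false)
step 4: [delta@0] (if true then false else false)
step 5: [if@root] false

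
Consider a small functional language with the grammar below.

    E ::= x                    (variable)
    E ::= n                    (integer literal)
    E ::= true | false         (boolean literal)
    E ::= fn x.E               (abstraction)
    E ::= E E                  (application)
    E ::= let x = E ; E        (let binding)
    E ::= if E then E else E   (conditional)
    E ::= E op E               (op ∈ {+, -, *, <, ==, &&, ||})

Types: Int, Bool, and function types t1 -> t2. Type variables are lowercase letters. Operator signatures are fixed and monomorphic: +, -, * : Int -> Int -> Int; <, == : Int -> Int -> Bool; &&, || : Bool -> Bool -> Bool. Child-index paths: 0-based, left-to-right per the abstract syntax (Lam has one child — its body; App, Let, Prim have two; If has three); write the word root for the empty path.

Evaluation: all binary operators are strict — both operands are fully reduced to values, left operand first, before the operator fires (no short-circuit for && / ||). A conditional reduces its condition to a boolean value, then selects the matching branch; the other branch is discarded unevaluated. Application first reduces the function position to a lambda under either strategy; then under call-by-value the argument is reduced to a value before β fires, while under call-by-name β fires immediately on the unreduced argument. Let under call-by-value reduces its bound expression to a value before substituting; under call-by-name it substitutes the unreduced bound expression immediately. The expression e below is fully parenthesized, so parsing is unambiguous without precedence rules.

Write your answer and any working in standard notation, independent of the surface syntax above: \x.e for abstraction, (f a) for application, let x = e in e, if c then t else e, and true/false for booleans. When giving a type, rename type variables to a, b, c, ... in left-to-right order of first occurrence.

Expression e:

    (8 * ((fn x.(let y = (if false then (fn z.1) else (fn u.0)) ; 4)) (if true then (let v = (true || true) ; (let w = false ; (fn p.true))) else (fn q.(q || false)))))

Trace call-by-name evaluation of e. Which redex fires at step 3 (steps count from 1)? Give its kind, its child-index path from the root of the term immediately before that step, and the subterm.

Answer: delta at root : (8 * 4)

Trace:
step 0: (8 * ((\x.(let y = (if false then (\z.1) else (\u.0)) in 4)) (if true then (let v = (true || true) in (let w = false in (\p.true))) else (\q.(q || false)))))
step 1: [beta@1] (8 * (let y = (if false then (\z.1) else (\u.0)) in 4))
step 2: [let@1] (8 * 4)
step 3: [delta@root] 32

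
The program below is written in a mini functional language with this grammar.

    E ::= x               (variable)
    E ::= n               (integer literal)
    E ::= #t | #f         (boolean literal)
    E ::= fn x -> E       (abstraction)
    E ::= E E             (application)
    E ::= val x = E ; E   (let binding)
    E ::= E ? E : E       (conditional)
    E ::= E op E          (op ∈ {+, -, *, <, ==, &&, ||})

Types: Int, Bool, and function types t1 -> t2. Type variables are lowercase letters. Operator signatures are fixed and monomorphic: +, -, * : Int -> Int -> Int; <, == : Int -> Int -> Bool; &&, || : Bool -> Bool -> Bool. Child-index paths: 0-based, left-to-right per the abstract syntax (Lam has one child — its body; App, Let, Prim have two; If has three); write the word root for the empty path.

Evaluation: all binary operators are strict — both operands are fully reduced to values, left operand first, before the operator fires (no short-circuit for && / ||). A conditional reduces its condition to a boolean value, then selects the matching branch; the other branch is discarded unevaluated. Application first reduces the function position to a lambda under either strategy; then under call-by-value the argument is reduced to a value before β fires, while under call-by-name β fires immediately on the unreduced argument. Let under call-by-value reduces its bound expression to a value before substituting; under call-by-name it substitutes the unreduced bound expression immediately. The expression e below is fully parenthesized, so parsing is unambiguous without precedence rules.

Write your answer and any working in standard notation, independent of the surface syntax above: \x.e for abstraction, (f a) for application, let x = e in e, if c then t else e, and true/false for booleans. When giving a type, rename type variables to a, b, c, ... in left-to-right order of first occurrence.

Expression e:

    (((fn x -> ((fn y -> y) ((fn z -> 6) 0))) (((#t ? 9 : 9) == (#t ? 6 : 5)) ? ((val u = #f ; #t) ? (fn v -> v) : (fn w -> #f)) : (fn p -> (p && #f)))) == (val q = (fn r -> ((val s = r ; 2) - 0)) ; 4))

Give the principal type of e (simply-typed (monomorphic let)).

Trace:
y : b
\y._ : b -> b
\z._ : c -> Int
  unify c -> Int ~ Int -> d
  unify c ~ Int
  unify Int ~ d
_ _ : Int
  unify b -> b ~ Int -> e
  unify b ~ Int
  unify Int ~ e
_ _ : Int
\x._ : a -> Int
  unify Bool ~ Bool
  unify Int ~ Int
  unify Int ~ Int
  unify Bool ~ Bool
  unify Int ~ Int
  unify Int ~ Int
  unify Bool ~ Bool
let u : Bool
  unify Bool ~ Bool
v : f
\v._ : f -> f
\w._ : g -> Bool
  unify f -> f ~ g -> Bool
  unify f ~ g
  unify g ~ Bool
p : h
  unify h ~ Bool
  unify Bool ~ Bool
\p._ : Bool -> Bool
  unify Bool -> Bool ~ Bool -> Bool
  unify Bool ~ Bool
  unify Bool ~ Bool
  unify a -> Int ~ (Bool -> Bool) -> i
  unify a ~ Bool -> Bool
  unify Int ~ i
_ _ : Int
  unify Int ~ Int
r : j
let s : j
  unify Int ~ Int
  unify Int ~ Int
\r._ : j -> Int
let q : j -> Int
  unify Int ~ Int

Answer: Bool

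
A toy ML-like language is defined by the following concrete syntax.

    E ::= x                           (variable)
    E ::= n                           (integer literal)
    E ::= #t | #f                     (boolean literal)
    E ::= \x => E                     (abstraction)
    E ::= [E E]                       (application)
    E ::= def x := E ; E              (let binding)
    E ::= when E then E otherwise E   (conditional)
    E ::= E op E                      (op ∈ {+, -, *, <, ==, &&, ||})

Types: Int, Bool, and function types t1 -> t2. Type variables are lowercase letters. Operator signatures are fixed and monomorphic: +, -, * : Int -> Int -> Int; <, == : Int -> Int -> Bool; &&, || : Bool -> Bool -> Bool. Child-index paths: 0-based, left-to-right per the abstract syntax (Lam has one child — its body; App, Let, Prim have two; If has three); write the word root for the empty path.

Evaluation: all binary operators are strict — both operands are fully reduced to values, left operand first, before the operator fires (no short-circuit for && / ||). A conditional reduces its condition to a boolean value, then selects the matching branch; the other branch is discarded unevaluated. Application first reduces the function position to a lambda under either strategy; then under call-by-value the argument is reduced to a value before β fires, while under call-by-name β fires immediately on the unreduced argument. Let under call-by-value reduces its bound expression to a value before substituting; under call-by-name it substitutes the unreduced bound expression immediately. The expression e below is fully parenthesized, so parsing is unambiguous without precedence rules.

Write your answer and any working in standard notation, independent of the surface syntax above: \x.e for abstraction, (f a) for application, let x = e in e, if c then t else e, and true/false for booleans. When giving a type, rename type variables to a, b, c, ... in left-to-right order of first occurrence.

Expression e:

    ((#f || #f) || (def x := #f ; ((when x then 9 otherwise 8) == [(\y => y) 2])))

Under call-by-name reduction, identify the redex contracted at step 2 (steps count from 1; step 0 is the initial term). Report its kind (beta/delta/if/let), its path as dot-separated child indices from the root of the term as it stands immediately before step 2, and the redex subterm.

Answer: let at 1 : (let x = false in ((if x then 9 else 8) == ((\y.y) 2)))

Derivation:
step 0: ((false || false) || (let x = false in ((if x then 9 else 8) == ((\y.y) 2))))
step 1: [delta@0] (false || (let x = false in ((if x then 9 else 8) == ((\y.y) 2))))
step 2: [let@1] (false || ((if false then 9 else 8) == ((\y.y) 2)))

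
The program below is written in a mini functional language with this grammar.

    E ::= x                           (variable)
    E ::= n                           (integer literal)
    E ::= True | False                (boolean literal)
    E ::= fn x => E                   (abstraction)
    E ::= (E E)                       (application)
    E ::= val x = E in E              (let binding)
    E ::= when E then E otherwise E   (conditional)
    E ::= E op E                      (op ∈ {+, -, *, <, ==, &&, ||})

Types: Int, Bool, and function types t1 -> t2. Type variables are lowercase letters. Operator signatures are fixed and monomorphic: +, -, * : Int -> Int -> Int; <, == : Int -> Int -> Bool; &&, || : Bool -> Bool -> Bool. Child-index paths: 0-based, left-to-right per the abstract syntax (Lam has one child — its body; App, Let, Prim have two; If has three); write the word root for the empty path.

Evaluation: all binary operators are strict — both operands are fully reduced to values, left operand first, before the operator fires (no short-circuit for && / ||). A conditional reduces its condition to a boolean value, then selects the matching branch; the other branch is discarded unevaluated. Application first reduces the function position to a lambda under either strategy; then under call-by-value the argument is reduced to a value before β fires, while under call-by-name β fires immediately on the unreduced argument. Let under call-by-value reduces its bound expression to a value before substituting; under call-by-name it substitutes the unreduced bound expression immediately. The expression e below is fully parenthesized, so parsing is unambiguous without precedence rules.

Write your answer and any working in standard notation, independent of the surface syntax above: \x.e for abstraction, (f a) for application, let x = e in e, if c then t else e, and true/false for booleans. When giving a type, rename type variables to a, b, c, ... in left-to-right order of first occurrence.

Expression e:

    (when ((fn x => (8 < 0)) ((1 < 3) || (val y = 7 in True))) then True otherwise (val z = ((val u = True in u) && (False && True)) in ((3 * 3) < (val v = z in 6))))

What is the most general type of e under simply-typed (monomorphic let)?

Derivation:
  unify Int ~ Int
  unify Int ~ Int
\x._ : a -> Bool
  unify Int ~ Int
  unify Int ~ Int
  unify Bool ~ Bool
let y : Int
  unify Bool ~ Bool
  unify a -> Bool ~ Bool -> b
  unify a ~ Bool
  unify Bool ~ b
_ _ : Bool
  unify Bool ~ Bool
let u : Bool
u : Bool
  unify Bool ~ Bool
  unify Bool ~ Bool
  unify Bool ~ Bool
  unify Bool ~ Bool
let z : Bool
  unify Int ~ Int
  unify Int ~ Int
  unify Int ~ Int
z : Bool
let v : Bool
  unify Int ~ Int
  unify Bool ~ Bool

Answer: Bool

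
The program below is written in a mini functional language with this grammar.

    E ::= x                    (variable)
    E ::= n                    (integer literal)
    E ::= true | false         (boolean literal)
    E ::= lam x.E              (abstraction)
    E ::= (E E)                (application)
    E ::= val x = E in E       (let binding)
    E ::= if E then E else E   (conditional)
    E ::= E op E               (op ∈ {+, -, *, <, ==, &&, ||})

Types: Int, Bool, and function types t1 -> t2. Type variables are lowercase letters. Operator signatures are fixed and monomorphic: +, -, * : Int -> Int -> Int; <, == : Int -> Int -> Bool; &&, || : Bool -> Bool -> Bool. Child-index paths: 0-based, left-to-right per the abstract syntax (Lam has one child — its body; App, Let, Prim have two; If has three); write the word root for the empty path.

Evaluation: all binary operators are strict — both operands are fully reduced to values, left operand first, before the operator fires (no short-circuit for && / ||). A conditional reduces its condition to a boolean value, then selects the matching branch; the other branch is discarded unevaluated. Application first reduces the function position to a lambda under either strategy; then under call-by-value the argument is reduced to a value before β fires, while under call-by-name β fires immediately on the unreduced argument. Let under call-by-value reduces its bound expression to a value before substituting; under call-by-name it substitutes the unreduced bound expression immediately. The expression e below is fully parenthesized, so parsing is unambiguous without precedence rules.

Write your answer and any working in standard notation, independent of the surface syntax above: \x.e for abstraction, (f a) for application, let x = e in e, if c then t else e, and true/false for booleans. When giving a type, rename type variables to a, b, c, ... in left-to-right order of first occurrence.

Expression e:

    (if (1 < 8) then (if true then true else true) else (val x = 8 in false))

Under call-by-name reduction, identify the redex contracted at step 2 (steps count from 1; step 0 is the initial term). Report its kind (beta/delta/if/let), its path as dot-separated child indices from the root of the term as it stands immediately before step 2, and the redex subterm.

Working:
step 0: (if (1 < 8) then (if true then true else true) else (let x = 8 in false))
step 1: [delta@0] (if true then (if true then true else true) else (let x = 8 in false))
step 2: [if@root] (if true then true else true)

Answer: if at root : (if true then (if true then true else true) else (let x = 8 in false))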